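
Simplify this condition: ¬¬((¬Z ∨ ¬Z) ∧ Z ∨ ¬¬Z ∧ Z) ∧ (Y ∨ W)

Z ∧ (Y ∨ W)

¬¬((¬Z ∨ ¬Z) ∧ Z ∨ ¬¬Z ∧ Z) ∧ (Y ∨ W)
= ¬¬((¬Z ∨ ¬Z) ∧ Z ∨ Z ∧ Z) ∧ (Y ∨ W)
= ¬¬(¬Z ∧ Z ∨ Z ∧ Z) ∧ (Y ∨ W)
= (¬Z ∧ Z ∨ Z ∧ Z) ∧ (Y ∨ W)
= Z ∧ (Y ∨ W)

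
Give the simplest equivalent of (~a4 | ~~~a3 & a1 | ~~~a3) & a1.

(~a4 | ~~~a3 & a1 | ~~~a3) & a1
= (~a4 | ~~~a3) & a1
= (~a4 | ~a3) & a1

(~a4 | ~a3) & a1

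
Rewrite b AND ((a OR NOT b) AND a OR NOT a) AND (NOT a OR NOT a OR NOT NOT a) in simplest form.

b AND ((a OR NOT b) AND a OR NOT a) AND (NOT a OR NOT a OR NOT NOT a)
= b AND (NOT a OR (a OR NOT b) AND a AND (NOT a OR NOT NOT a))   [distribution]
= b AND (NOT a OR (a OR NOT b) AND a AND (NOT a OR a))   [double negation]
= b AND (NOT a OR a AND (NOT a OR a))   [absorption]
= b AND (NOT a OR a)   [complement / identity]
= b   [complement / identity]

b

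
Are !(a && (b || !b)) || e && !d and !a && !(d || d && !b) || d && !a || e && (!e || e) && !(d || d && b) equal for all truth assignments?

Yes

E1: !(a && (b || !b)) || e && !d
    = !a || e && !d   (complement / identity)
E2: !a && !(d || d && !b) || d && !a || e && (!e || e) && !(d || d && b)
    = !a && !d || d && !a || e && (!e || e) && !(d || d && b)   (absorption)
    = !a || e && (!e || e) && !(d || d && b)   (distribution)
    = !a || e && !(d || d && b)   (complement / identity)
    = !a || e && !d   (absorption)
Both reduce to !a || e && !d, so they are equivalent.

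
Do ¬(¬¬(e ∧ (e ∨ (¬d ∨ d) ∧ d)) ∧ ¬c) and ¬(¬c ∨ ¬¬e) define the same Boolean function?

E1: ¬(¬¬(e ∧ (e ∨ (¬d ∨ d) ∧ d)) ∧ ¬c)
    = ¬(¬¬(e ∧ (e ∨ d)) ∧ ¬c)   — complement / identity
    = ¬(¬¬e ∧ ¬c)   — absorption
    = ¬e ∨ c   — De Morgan
E2: ¬(¬c ∨ ¬¬e)
    = c ∧ ¬e   — De Morgan
These differ: at c=0, d=0, e=0, E1 = 1 but E2 = 0.

No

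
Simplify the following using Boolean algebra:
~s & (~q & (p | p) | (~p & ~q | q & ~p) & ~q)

~s & ~q

~s & (~q & (p | p) | (~p & ~q | q & ~p) & ~q)
= ~s & (~q & p | (~p & ~q | q & ~p) & ~q)   (idempotence)
= ~s & (~q & p | ~p & ~q)   (distribution)
= ~s & ~q   (distribution)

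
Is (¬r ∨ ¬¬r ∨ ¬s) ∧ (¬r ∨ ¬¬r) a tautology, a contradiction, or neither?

(¬r ∨ ¬¬r ∨ ¬s) ∧ (¬r ∨ ¬¬r)
= ¬r ∨ ¬¬r
= ¬r ∨ r
= True

tautology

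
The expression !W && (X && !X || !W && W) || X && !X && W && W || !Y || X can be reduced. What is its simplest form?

!Y || X

!W && (X && !X || !W && W) || X && !X && W && W || !Y || X
= !W && X && !X || X && !X && W && W || !Y || X   (complement / identity)
= !W && X && !X || X && !X && W || !Y || X   (idempotence)
= X && !X || !Y || X   (distribution)
= !Y || X   (complement / identity)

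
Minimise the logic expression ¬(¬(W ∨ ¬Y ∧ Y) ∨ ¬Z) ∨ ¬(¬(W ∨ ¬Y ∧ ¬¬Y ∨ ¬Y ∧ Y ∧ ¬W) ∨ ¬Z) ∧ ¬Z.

¬(¬(W ∨ ¬Y ∧ Y) ∨ ¬Z) ∨ ¬(¬(W ∨ ¬Y ∧ ¬¬Y ∨ ¬Y ∧ Y ∧ ¬W) ∨ ¬Z) ∧ ¬Z
= ¬(¬(W ∨ ¬Y ∧ Y) ∨ ¬Z) ∨ ¬(¬(W ∨ ¬Y ∧ Y ∨ ¬Y ∧ Y ∧ ¬W) ∨ ¬Z) ∧ ¬Z   (double negation)
= ¬(¬(W ∨ ¬Y ∧ Y) ∨ ¬Z) ∨ ¬(¬(W ∨ ¬Y ∧ Y) ∨ ¬Z) ∧ ¬Z   (absorption)
= ¬(¬(W ∨ ¬Y ∧ Y) ∨ ¬Z)   (absorption)
= (W ∨ ¬Y ∧ Y) ∧ Z   (De Morgan)
= W ∧ Z   (complement / identity)

W ∧ Z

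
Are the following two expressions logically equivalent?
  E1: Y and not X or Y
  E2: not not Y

Yes

E1: Y and not X or Y
    = Y   (absorption)
E2: not not Y
    = Y   (double negation)
Both reduce to Y, so they are equivalent.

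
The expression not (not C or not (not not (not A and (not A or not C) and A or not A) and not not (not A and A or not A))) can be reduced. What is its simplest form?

not (not C or not (not not (not A and (not A or not C) and A or not A) and not not (not A and A or not A)))
= not (not C or not (not A and (not A or not C) and A or not A) or not (not A and A or not A))   — De Morgan
= not (not C or not (not A and A or not A) or not (not A and A or not A))   — absorption
= not (not C or not (not A and A or not A))   — idempotence
= C and (not A and A or not A)   — De Morgan
= C and not A   — complement / identity

C and not A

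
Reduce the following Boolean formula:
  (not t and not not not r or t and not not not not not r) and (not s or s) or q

(not t and not not not r or t and not not not not not r) and (not s or s) or q
= (not t and not not not r or t and not not not r) and (not s or s) or q
= not t and not not not r or t and not not not r or q
= not not not r or q
= not r or q

not r or q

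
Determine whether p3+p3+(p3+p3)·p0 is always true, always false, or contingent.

p3+p3+(p3+p3)·p0
= p3+p3
= p3
This depends on p3, so it is not a constant.

contingent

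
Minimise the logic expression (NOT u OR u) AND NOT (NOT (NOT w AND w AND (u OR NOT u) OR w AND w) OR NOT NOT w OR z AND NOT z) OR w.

(NOT u OR u) AND NOT (NOT (NOT w AND w AND (u OR NOT u) OR w AND w) OR NOT NOT w OR z AND NOT z) OR w
= (NOT u OR u) AND NOT (NOT (NOT w AND w AND (u OR NOT u) OR w AND w) OR NOT NOT w) OR w
= NOT (NOT (NOT w AND w AND (u OR NOT u) OR w AND w) OR NOT NOT w) OR w
= NOT (NOT (NOT w AND w OR w AND w) OR NOT NOT w) OR w
= NOT (NOT w OR NOT NOT w) OR w
= w AND NOT w OR w
= w

w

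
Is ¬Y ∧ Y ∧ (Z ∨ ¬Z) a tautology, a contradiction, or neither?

contradiction

¬Y ∧ Y ∧ (Z ∨ ¬Z)
= ¬Y ∧ Y   — complement / identity
= False   — complement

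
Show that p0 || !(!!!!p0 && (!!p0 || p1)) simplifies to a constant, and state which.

true

p0 || !(!!!!p0 && (!!p0 || p1))
= p0 || !(!!p0 && (!!p0 || p1))
= p0 || !!!p0
= p0 || !p0
= true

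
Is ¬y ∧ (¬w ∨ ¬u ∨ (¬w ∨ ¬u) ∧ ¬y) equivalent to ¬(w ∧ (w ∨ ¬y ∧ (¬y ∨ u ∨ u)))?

No

E1: ¬y ∧ (¬w ∨ ¬u ∨ (¬w ∨ ¬u) ∧ ¬y)
    = ¬y ∧ (¬w ∨ ¬u)   [absorption]
E2: ¬(w ∧ (w ∨ ¬y ∧ (¬y ∨ u ∨ u)))
    = ¬(w ∧ (w ∨ ¬y ∧ (¬y ∨ u)))   [idempotence]
    = ¬(w ∧ (w ∨ ¬y))   [absorption]
    = ¬w   [absorption]
These differ: at u=0, w=0, y=1, E1 = 0 but E2 = 1.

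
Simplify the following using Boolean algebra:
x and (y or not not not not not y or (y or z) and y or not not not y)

x and (y or not not not not not y or (y or z) and y or not not not y)
= x and (y or not not not not not y or y or not not not y)   (absorption)
= x and (y or not not not y or y or not not not y)   (double negation)
= x and (y or not not not y)   (idempotence)
= x and (y or not y)   (double negation)
= x   (complement / identity)

x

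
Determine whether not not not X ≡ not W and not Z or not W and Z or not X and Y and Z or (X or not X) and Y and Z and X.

E1: not not not X
    = not X   (double negation)
E2: not W and not Z or not W and Z or not X and Y and Z or (X or not X) and Y and Z and X
    = not W or not X and Y and Z or (X or not X) and Y and Z and X   (distribution)
    = not W or not X and Y and Z or Y and Z and X   (complement / identity)
    = not W or Y and Z   (distribution)
These differ: at W=1, X=0, Y=1, Z=0, E1 = 1 but E2 = 0.

No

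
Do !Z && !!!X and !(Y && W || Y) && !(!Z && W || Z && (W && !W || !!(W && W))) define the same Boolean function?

E1: !Z && !!!X
    = !Z && !X   (double negation)
E2: !(Y && W || Y) && !(!Z && W || Z && (W && !W || !!(W && W)))
    = !(Y && W || Y) && !(!Z && W || Z && (W && !W || W && W))   (double negation)
    = !(Y && W || Y) && !(!Z && W || Z && W)   (distribution)
    = !(Y && W || Y) && !W   (distribution)
    = !Y && !W   (absorption)
These differ: at W=0, X=0, Y=1, Z=0, E1 = 1 but E2 = 0.

No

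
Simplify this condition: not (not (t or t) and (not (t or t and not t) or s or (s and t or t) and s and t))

not (not (t or t) and (not (t or t and not t) or s or (s and t or t) and s and t))
= not (not (t or t) and (not (t or t and not t) or s or s and t))
= not (not (t or t) and (not t or s or s and t))
= not (not t and (not t or s or s and t))
= not (not t and (not t or s))
= not not t
= t

t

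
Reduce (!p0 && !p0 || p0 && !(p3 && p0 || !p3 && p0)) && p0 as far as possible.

false

(!p0 && !p0 || p0 && !(p3 && p0 || !p3 && p0)) && p0
= (!p0 && !p0 || p0 && !p0) && p0   — distribution
= !p0 && p0   — distribution
= false   — complement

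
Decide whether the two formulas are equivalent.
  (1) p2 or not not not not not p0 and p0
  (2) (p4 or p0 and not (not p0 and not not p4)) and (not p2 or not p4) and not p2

No

E1: p2 or not not not not not p0 and p0
    = p2 or not not not p0 and p0   — double negation
    = p2 or not p0 and p0   — double negation
    = p2   — complement / identity
E2: (p4 or p0 and not (not p0 and not not p4)) and (not p2 or not p4) and not p2
    = (p4 or p0 and (p0 or not p4)) and (not p2 or not p4) and not p2   — De Morgan
    = (p4 or p0 and (p0 or not p4)) and not p2   — absorption
    = (p4 or p0) and not p2   — absorption
These differ: at p0=1, p2=1, p4=0, E1 = 1 but E2 = 0.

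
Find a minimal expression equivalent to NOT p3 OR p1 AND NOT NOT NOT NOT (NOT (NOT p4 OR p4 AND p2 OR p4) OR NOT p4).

NOT p3 OR p1 AND NOT NOT NOT NOT (NOT (NOT p4 OR p4 AND p2 OR p4) OR NOT p4)
= NOT p3 OR p1 AND NOT NOT NOT NOT (NOT (NOT p4 OR p4) OR NOT p4)
= NOT p3 OR p1 AND NOT NOT NOT ((NOT p4 OR p4) AND p4)
= NOT p3 OR p1 AND NOT ((NOT p4 OR p4) AND p4)
= NOT p3 OR p1 AND NOT p4

NOT p3 OR p1 AND NOT p4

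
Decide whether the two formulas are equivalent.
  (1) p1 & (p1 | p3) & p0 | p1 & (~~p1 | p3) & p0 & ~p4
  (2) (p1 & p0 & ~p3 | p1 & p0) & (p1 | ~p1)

E1: p1 & (p1 | p3) & p0 | p1 & (~~p1 | p3) & p0 & ~p4
    = p1 & (p1 | p3) & p0 | p1 & (p1 | p3) & p0 & ~p4   [double negation]
    = p1 & (p1 | p3) & p0   [absorption]
    = p1 & p0   [absorption]
E2: (p1 & p0 & ~p3 | p1 & p0) & (p1 | ~p1)
    = p1 & p0 & (p1 | ~p1)   [absorption]
    = p1 & p0   [complement / identity]
Both reduce to p1 & p0, so they are equivalent.

Yes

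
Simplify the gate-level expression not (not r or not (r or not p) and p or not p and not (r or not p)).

not (not r or not (r or not p) and p or not p and not (r or not p))
= not (not r or not (r or not p))
= r and (r or not p)
= r

r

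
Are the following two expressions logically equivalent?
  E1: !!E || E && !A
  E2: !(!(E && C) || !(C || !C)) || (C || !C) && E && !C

Yes

E1: !!E || E && !A
    = E || E && !A   [double negation]
    = E   [absorption]
E2: !(!(E && C) || !(C || !C)) || (C || !C) && E && !C
    = E && C && (C || !C) || (C || !C) && E && !C   [De Morgan]
    = (C || !C) && (E && C || E && !C)   [distribution]
    = (C || !C) && E   [distribution]
    = E   [complement / identity]
Both reduce to E, so they are equivalent.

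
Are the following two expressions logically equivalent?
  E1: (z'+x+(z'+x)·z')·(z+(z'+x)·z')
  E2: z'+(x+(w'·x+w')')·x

Yes

E1: (z'+x+(z'+x)·z')·(z+(z'+x)·z')
    = (z'+x)·z'+(z'+x)·z
    = z'+x
E2: z'+(x+(w'·x+w')')·x
    = z'+(x+(w')')·x
    = z'+(x+w)·x
    = z'+x
Both reduce to z'+x, so they are equivalent.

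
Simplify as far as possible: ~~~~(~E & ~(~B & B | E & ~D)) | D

~~~~(~E & ~(~B & B | E & ~D)) | D
= ~~(~E & ~(~B & B | E & ~D)) | D   — double negation
= ~~(~E & ~(E & ~D)) | D   — complement / identity
= ~(E | E & ~D) | D   — De Morgan
= ~E | D   — absorption

~E | D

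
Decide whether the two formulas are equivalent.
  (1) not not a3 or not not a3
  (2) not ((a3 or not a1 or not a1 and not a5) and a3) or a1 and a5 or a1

No

E1: not not a3 or not not a3
    = not not a3   (idempotence)
    = a3   (double negation)
E2: not ((a3 or not a1 or not a1 and not a5) and a3) or a1 and a5 or a1
    = not ((a3 or not a1 or not a1 and not a5) and a3) or a1   (absorption)
    = not ((a3 or not a1) and a3) or a1   (absorption)
    = not a3 or a1   (absorption)
These differ: at a1=0, a3=0, a5=0, E1 = 0 but E2 = 1.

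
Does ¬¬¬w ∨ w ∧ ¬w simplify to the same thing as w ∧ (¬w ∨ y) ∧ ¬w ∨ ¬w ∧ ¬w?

E1: ¬¬¬w ∨ w ∧ ¬w
    = ¬¬¬w   [complement / identity]
    = ¬w   [double negation]
E2: w ∧ (¬w ∨ y) ∧ ¬w ∨ ¬w ∧ ¬w
    = w ∧ ¬w ∨ ¬w ∧ ¬w   [absorption]
    = ¬w   [distribution]
Both reduce to ¬w, so they are equivalent.

Yes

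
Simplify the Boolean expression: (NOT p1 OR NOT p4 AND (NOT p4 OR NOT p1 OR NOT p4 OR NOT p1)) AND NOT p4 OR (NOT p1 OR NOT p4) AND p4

(NOT p1 OR NOT p4 AND (NOT p4 OR NOT p1 OR NOT p4 OR NOT p1)) AND NOT p4 OR (NOT p1 OR NOT p4) AND p4
= (NOT p1 OR NOT p4 AND (NOT p4 OR NOT p1)) AND NOT p4 OR (NOT p1 OR NOT p4) AND p4
= (NOT p1 OR NOT p4) AND NOT p4 OR (NOT p1 OR NOT p4) AND p4
= NOT p1 OR NOT p4

NOT p1 OR NOT p4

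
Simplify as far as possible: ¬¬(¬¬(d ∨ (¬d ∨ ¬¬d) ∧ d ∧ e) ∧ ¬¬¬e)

¬¬(¬¬(d ∨ (¬d ∨ ¬¬d) ∧ d ∧ e) ∧ ¬¬¬e)
= ¬¬(¬¬(d ∨ (¬d ∨ d) ∧ d ∧ e) ∧ ¬¬¬e)   [double negation]
= ¬¬(¬¬(d ∨ d ∧ e) ∧ ¬¬¬e)   [complement / identity]
= ¬(¬(d ∨ d ∧ e) ∨ ¬¬e)   [De Morgan]
= (d ∨ d ∧ e) ∧ ¬e   [De Morgan]
= d ∧ ¬e   [absorption]

d ∧ ¬e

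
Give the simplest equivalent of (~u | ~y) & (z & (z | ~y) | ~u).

(~u | ~y) & (z & (z | ~y) | ~u)
= ~y & z & (z | ~y) | ~u   (distribution)
= ~y & z | ~u   (absorption)

~y & z | ~u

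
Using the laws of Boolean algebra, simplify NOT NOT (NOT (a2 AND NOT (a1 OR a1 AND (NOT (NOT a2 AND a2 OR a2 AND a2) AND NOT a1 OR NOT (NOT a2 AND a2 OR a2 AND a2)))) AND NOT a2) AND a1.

NOT a2 AND a1

NOT NOT (NOT (a2 AND NOT (a1 OR a1 AND (NOT (NOT a2 AND a2 OR a2 AND a2) AND NOT a1 OR NOT (NOT a2 AND a2 OR a2 AND a2)))) AND NOT a2) AND a1
= NOT NOT (NOT (a2 AND NOT (a1 OR a1 AND NOT (NOT a2 AND a2 OR a2 AND a2))) AND NOT a2) AND a1
= NOT NOT (NOT (a2 AND NOT (a1 OR a1 AND NOT a2)) AND NOT a2) AND a1
= NOT (a2 AND NOT (a1 OR a1 AND NOT a2) OR a2) AND a1
= NOT (a2 AND NOT a1 OR a2) AND a1
= NOT a2 AND a1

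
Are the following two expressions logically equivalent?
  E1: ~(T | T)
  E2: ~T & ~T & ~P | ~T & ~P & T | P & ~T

Yes

E1: ~(T | T)
    = ~T   (idempotence)
E2: ~T & ~T & ~P | ~T & ~P & T | P & ~T
    = ~T & ~P | P & ~T   (distribution)
    = ~T   (distribution)
Both reduce to ~T, so they are equivalent.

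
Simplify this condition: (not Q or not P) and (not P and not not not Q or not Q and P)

not Q

(not Q or not P) and (not P and not not not Q or not Q and P)
= (not Q or not P) and (not P and not Q or not Q and P)   [double negation]
= (not Q or not P) and not Q   [distribution]
= not Q   [absorption]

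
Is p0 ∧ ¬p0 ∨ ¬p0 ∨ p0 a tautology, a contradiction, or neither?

p0 ∧ ¬p0 ∨ ¬p0 ∨ p0
= ¬p0 ∨ p0
= True

tautology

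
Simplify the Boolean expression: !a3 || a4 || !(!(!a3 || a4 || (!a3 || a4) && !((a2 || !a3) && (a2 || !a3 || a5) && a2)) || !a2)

!a3 || a4

!a3 || a4 || !(!(!a3 || a4 || (!a3 || a4) && !((a2 || !a3) && (a2 || !a3 || a5) && a2)) || !a2)
= !a3 || a4 || !(!(!a3 || a4 || (!a3 || a4) && !((a2 || !a3) && a2)) || !a2)
= !a3 || a4 || (!a3 || a4 || (!a3 || a4) && !((a2 || !a3) && a2)) && a2
= !a3 || a4 || (!a3 || a4 || (!a3 || a4) && !a2) && a2
= !a3 || a4 || (!a3 || a4) && a2
= !a3 || a4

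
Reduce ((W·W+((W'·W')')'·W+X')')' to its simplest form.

((W·W+((W'·W')')'·W+X')')'
= ((W·W+(W+W)'·W+X')')'   (De Morgan)
= ((W·W+W'·W+X')')'   (idempotence)
= ((W+X')')'   (distribution)
= W+X'   (double negation)

W+X'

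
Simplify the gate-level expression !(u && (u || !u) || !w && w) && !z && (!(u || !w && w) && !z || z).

!u && !z

!(u && (u || !u) || !w && w) && !z && (!(u || !w && w) && !z || z)
= !(u || !w && w) && !z && (!(u || !w && w) && !z || z)   — complement / identity
= !(u || !w && w) && !z   — absorption
= !u && !z   — complement / identity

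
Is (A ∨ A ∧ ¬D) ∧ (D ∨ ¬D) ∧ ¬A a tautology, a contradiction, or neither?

contradiction

(A ∨ A ∧ ¬D) ∧ (D ∨ ¬D) ∧ ¬A
= (A ∨ A ∧ ¬D) ∧ ¬A   — complement / identity
= A ∧ ¬A   — absorption
= False   — complement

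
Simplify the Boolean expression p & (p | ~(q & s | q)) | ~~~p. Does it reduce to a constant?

1

p & (p | ~(q & s | q)) | ~~~p
= p & (p | ~q) | ~~~p   [absorption]
= p | ~~~p   [absorption]
= p | ~p   [double negation]
= 1   [complement]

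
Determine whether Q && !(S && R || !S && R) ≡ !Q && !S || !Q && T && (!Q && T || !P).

E1: Q && !(S && R || !S && R)
    = Q && !R   — distribution
E2: !Q && !S || !Q && T && (!Q && T || !P)
    = !Q && !S || !Q && T   — absorption
    = !Q && (!S || T)   — distribution
These differ: at P=0, Q=0, R=0, S=0, T=1, E1 = 0 but E2 = 1.

No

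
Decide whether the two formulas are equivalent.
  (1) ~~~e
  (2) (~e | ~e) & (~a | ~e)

Yes

E1: ~~~e
    = ~e
E2: (~e | ~e) & (~a | ~e)
    = ~e & ~a | ~e
    = ~e
Both reduce to ~e, so they are equivalent.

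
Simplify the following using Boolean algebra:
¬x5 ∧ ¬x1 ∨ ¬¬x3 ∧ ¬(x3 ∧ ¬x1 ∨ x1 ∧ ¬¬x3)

¬x5 ∧ ¬x1 ∨ ¬¬x3 ∧ ¬(x3 ∧ ¬x1 ∨ x1 ∧ ¬¬x3)
= ¬x5 ∧ ¬x1 ∨ ¬¬x3 ∧ ¬(x3 ∧ ¬x1 ∨ x1 ∧ x3)   (double negation)
= ¬x5 ∧ ¬x1 ∨ ¬¬x3 ∧ ¬x3   (distribution)
= ¬x5 ∧ ¬x1 ∨ x3 ∧ ¬x3   (double negation)
= ¬x5 ∧ ¬x1   (complement / identity)

¬x5 ∧ ¬x1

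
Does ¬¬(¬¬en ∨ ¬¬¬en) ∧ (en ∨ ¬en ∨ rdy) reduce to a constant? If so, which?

¬¬(¬¬en ∨ ¬¬¬en) ∧ (en ∨ ¬en ∨ rdy)
= ¬(¬en ∧ ¬¬en) ∧ (en ∨ ¬en ∨ rdy)   [De Morgan]
= (en ∨ ¬en) ∧ (en ∨ ¬en ∨ rdy)   [De Morgan]
= en ∨ ¬en   [absorption]
= True   [complement]

yes, True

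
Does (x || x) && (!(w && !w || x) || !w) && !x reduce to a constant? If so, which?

yes, False

(x || x) && (!(w && !w || x) || !w) && !x
= (x || x) && (!x || !w) && !x
= (x || x) && !x
= x && !x
= false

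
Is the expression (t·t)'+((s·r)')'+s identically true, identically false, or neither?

neither

(t·t)'+((s·r)')'+s
= t'+((s·r)')'+s   (idempotence)
= t'+s·r+s   (double negation)
= t'+s   (absorption)
This depends on s, t, so it is not a constant.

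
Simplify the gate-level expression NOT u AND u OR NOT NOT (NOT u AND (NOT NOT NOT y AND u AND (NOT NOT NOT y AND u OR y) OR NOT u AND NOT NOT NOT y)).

NOT u AND u OR NOT NOT (NOT u AND (NOT NOT NOT y AND u AND (NOT NOT NOT y AND u OR y) OR NOT u AND NOT NOT NOT y))
= NOT NOT (NOT u AND (NOT NOT NOT y AND u AND (NOT NOT NOT y AND u OR y) OR NOT u AND NOT NOT NOT y))   — complement / identity
= NOT NOT (NOT u AND (NOT NOT NOT y AND u OR NOT u AND NOT NOT NOT y))   — absorption
= NOT NOT (NOT u AND NOT NOT NOT y)   — distribution
= NOT NOT (NOT u AND NOT y)   — double negation
= NOT u AND NOT y   — double negation

NOT u AND NOT y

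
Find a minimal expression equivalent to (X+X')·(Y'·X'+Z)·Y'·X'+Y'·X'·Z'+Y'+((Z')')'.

(X+X')·(Y'·X'+Z)·Y'·X'+Y'·X'·Z'+Y'+((Z')')'
= (X+X')·(Y'·X'+Z)·Y'·X'+Y'·X'·Z'+Y'+Z'   — double negation
= (Y'·X'+Z)·Y'·X'+Y'·X'·Z'+Y'+Z'   — complement / identity
= Y'·X'+Y'·X'·Z'+Y'+Z'   — absorption
= Y'·X'+Y'+Z'   — absorption
= Y'+Z'   — absorption

Y'+Z'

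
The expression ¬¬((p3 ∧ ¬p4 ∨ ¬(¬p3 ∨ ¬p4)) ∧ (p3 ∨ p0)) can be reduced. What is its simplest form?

p3

¬¬((p3 ∧ ¬p4 ∨ ¬(¬p3 ∨ ¬p4)) ∧ (p3 ∨ p0))
= ¬¬((p3 ∧ ¬p4 ∨ p3 ∧ p4) ∧ (p3 ∨ p0))   (De Morgan)
= (p3 ∧ ¬p4 ∨ p3 ∧ p4) ∧ (p3 ∨ p0)   (double negation)
= p3 ∧ (p3 ∨ p0)   (distribution)
= p3   (absorption)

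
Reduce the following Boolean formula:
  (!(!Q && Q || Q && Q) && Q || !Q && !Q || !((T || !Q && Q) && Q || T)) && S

(!(!Q && Q || Q && Q) && Q || !Q && !Q || !((T || !Q && Q) && Q || T)) && S
= (!Q && Q || !Q && !Q || !((T || !Q && Q) && Q || T)) && S   [distribution]
= (!Q || !((T || !Q && Q) && Q || T)) && S   [distribution]
= (!Q || !(T && Q || T)) && S   [complement / identity]
= (!Q || !T) && S   [absorption]

(!Q || !T) && S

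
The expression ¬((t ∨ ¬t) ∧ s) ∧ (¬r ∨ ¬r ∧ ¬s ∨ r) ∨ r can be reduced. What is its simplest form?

¬s ∨ r

¬((t ∨ ¬t) ∧ s) ∧ (¬r ∨ ¬r ∧ ¬s ∨ r) ∨ r
= ¬((t ∨ ¬t) ∧ s) ∧ (¬r ∨ r) ∨ r   [absorption]
= ¬s ∧ (¬r ∨ r) ∨ r   [complement / identity]
= ¬s ∨ r   [complement / identity]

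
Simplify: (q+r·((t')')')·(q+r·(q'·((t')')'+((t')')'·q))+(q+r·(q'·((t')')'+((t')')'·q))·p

(q+r·((t')')')·(q+r·(q'·((t')')'+((t')')'·q))+(q+r·(q'·((t')')'+((t')')'·q))·p
= (q+r·((t')')'+p)·(q+r·(q'·((t')')'+((t')')'·q))   — distribution
= (q+r·((t')')'+p)·(q+r·((t')')')   — distribution
= q+r·((t')')'   — absorption
= q+r·t'   — double negation

q+r·t'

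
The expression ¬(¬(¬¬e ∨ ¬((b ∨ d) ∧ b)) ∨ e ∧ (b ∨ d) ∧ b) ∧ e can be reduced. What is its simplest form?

¬(¬(¬¬e ∨ ¬((b ∨ d) ∧ b)) ∨ e ∧ (b ∨ d) ∧ b) ∧ e
= ¬(¬e ∧ (b ∨ d) ∧ b ∨ e ∧ (b ∨ d) ∧ b) ∧ e   — De Morgan
= ¬((b ∨ d) ∧ b) ∧ e   — distribution
= ¬b ∧ e   — absorption

¬b ∧ e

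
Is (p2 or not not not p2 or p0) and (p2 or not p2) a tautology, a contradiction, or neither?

(p2 or not not not p2 or p0) and (p2 or not p2)
= (p2 or not p2 or p0) and (p2 or not p2)   — double negation
= p2 or not p2   — absorption
= True   — complement

tautology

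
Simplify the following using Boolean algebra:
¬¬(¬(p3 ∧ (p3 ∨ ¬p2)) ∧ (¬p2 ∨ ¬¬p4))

¬¬(¬(p3 ∧ (p3 ∨ ¬p2)) ∧ (¬p2 ∨ ¬¬p4))
= ¬¬(¬(p3 ∧ (p3 ∨ ¬p2)) ∧ (¬p2 ∨ p4))   — double negation
= ¬(p3 ∧ (p3 ∨ ¬p2)) ∧ (¬p2 ∨ p4)   — double negation
= ¬p3 ∧ (¬p2 ∨ p4)   — absorption

¬p3 ∧ (¬p2 ∨ p4)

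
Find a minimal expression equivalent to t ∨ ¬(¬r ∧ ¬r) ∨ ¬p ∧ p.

t ∨ r

t ∨ ¬(¬r ∧ ¬r) ∨ ¬p ∧ p
= t ∨ r ∨ r ∨ ¬p ∧ p
= t ∨ r ∨ r
= t ∨ r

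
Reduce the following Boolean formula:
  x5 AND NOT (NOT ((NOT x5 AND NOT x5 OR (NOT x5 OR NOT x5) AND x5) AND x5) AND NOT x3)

x5 AND x3

x5 AND NOT (NOT ((NOT x5 AND NOT x5 OR (NOT x5 OR NOT x5) AND x5) AND x5) AND NOT x3)
= x5 AND NOT (NOT ((NOT x5 AND NOT x5 OR NOT x5 AND x5) AND x5) AND NOT x3)   (idempotence)
= x5 AND NOT (NOT (NOT x5 AND x5) AND NOT x3)   (distribution)
= x5 AND (NOT x5 AND x5 OR x3)   (De Morgan)
= x5 AND x3   (complement / identity)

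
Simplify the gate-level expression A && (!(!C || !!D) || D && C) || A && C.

A && (!(!C || !!D) || D && C) || A && C
= A && (C && !D || D && C) || A && C   — De Morgan
= A && C || A && C   — distribution
= A && C   — idempotence

A && C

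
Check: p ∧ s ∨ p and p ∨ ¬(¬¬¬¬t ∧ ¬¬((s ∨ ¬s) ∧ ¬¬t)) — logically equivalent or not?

E1: p ∧ s ∨ p
    = p
E2: p ∨ ¬(¬¬¬¬t ∧ ¬¬((s ∨ ¬s) ∧ ¬¬t))
    = p ∨ ¬(¬¬¬¬t ∧ ¬¬¬¬t)
    = p ∨ ¬¬¬t ∨ ¬¬¬t
    = p ∨ ¬¬¬t
    = p ∨ ¬t
These differ: at p=0, s=0, t=0, E1 = 0 but E2 = 1.

No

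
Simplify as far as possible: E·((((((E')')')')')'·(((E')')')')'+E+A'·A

E·((((((E')')')')')'·(((E')')')')'+E+A'·A
= E·((((E')')')'·(((E')')')')'+E+A'·A   (double negation)
= E·((((E')')')')'+E+A'·A   (idempotence)
= E·((E')')'+E+A'·A   (double negation)
= E·E'+E+A'·A   (double negation)
= E+A'·A   (complement / identity)
= E   (complement / identity)

E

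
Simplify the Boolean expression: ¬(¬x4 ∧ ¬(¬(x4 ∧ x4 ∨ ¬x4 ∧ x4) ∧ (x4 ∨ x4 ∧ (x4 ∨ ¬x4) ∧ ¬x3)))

¬(¬x4 ∧ ¬(¬(x4 ∧ x4 ∨ ¬x4 ∧ x4) ∧ (x4 ∨ x4 ∧ (x4 ∨ ¬x4) ∧ ¬x3)))
= ¬(¬x4 ∧ ¬(¬(x4 ∧ x4 ∨ ¬x4 ∧ x4) ∧ (x4 ∨ x4 ∧ ¬x3)))   [complement / identity]
= ¬(¬x4 ∧ ¬(¬x4 ∧ (x4 ∨ x4 ∧ ¬x3)))   [distribution]
= x4 ∨ ¬x4 ∧ (x4 ∨ x4 ∧ ¬x3)   [De Morgan]
= x4 ∨ ¬x4 ∧ x4   [absorption]
= x4   [complement / identity]

x4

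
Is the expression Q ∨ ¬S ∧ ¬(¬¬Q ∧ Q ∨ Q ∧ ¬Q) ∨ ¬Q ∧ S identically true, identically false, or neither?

Q ∨ ¬S ∧ ¬(¬¬Q ∧ Q ∨ Q ∧ ¬Q) ∨ ¬Q ∧ S
= Q ∨ ¬S ∧ ¬(Q ∧ Q ∨ Q ∧ ¬Q) ∨ ¬Q ∧ S
= Q ∨ ¬S ∧ ¬Q ∨ ¬Q ∧ S
= Q ∨ ¬Q
= True

identically true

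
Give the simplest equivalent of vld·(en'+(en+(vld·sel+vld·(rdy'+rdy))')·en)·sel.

vld·sel

vld·(en'+(en+(vld·sel+vld·(rdy'+rdy))')·en)·sel
= vld·(en'+(en+(vld·sel+vld)')·en)·sel   — complement / identity
= vld·(en'+(en+vld')·en)·sel   — absorption
= vld·(en'+en)·sel   — absorption
= vld·sel   — complement / identity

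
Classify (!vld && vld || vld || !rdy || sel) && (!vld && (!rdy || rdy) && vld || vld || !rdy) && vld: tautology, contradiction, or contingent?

(!vld && vld || vld || !rdy || sel) && (!vld && (!rdy || rdy) && vld || vld || !rdy) && vld
= (!vld && vld || vld || !rdy || sel) && (!vld && vld || vld || !rdy) && vld   — complement / identity
= (!vld && vld || vld || !rdy) && vld   — absorption
= (vld || !rdy) && vld   — complement / identity
= vld   — absorption
This depends on vld, so it is not a constant.

contingent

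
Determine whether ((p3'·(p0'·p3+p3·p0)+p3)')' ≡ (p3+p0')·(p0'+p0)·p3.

E1: ((p3'·(p0'·p3+p3·p0)+p3)')'
    = ((p3'·p3+p3)')'   (distribution)
    = (p3')'   (complement / identity)
    = p3   (double negation)
E2: (p3+p0')·(p0'+p0)·p3
    = (p3+p0')·p3   (complement / identity)
    = p3   (absorption)
Both reduce to p3, so they are equivalent.

Yes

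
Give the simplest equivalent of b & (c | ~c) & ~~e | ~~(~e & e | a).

b & e | a

b & (c | ~c) & ~~e | ~~(~e & e | a)
= b & (c | ~c) & ~~e | ~e & e | a   — double negation
= b & ~~e | ~e & e | a   — complement / identity
= b & ~~e | a   — complement / identity
= b & e | a   — double negation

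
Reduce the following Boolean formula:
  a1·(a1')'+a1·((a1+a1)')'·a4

a1·(a1')'+a1·((a1+a1)')'·a4
= a1·(a1')'+a1·(a1')'·a4   (idempotence)
= a1·a1+a1·(a1')'·a4   (double negation)
= a1·a1+a1·a1·a4   (double negation)
= a1·a1   (absorption)
= a1   (idempotence)

a1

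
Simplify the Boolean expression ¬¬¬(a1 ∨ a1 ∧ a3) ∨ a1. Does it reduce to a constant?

¬¬¬(a1 ∨ a1 ∧ a3) ∨ a1
= ¬(a1 ∨ a1 ∧ a3) ∨ a1   — double negation
= ¬a1 ∨ a1   — absorption
= True   — complement

True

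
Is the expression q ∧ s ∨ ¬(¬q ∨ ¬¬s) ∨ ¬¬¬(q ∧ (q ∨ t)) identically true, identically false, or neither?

identically true

q ∧ s ∨ ¬(¬q ∨ ¬¬s) ∨ ¬¬¬(q ∧ (q ∨ t))
= q ∧ s ∨ q ∧ ¬s ∨ ¬¬¬(q ∧ (q ∨ t))
= q ∧ s ∨ q ∧ ¬s ∨ ¬¬¬q
= q ∨ ¬¬¬q
= q ∨ ¬q
= True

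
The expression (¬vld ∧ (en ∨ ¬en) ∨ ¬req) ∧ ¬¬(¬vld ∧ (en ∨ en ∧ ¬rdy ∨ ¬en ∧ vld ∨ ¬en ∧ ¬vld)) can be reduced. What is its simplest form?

(¬vld ∧ (en ∨ ¬en) ∨ ¬req) ∧ ¬¬(¬vld ∧ (en ∨ en ∧ ¬rdy ∨ ¬en ∧ vld ∨ ¬en ∧ ¬vld))
= (¬vld ∧ (en ∨ ¬en) ∨ ¬req) ∧ ¬¬(¬vld ∧ (en ∨ en ∧ ¬rdy ∨ ¬en))   — distribution
= (¬vld ∧ (en ∨ ¬en) ∨ ¬req) ∧ ¬vld ∧ (en ∨ en ∧ ¬rdy ∨ ¬en)   — double negation
= (¬vld ∧ (en ∨ ¬en) ∨ ¬req) ∧ ¬vld ∧ (en ∨ ¬en)   — absorption
= ¬vld ∧ (en ∨ ¬en)   — absorption
= ¬vld   — complement / identity

¬vld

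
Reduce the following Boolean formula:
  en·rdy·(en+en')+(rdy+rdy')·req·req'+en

en·rdy·(en+en')+(rdy+rdy')·req·req'+en
= en·rdy+(rdy+rdy')·req·req'+en   — complement / identity
= en·rdy+req·req'+en   — complement / identity
= en·rdy+en   — complement / identity
= en   — absorption

en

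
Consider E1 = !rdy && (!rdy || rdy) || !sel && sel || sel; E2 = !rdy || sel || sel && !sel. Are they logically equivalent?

E1: !rdy && (!rdy || rdy) || !sel && sel || sel
    = !rdy || !sel && sel || sel   [complement / identity]
    = !rdy || sel   [complement / identity]
E2: !rdy || sel || sel && !sel
    = !rdy || sel   [complement / identity]
Both reduce to !rdy || sel, so they are equivalent.

Yes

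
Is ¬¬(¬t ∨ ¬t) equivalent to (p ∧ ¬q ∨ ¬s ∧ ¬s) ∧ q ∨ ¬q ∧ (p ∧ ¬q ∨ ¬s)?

E1: ¬¬(¬t ∨ ¬t)
    = ¬¬¬t   [idempotence]
    = ¬t   [double negation]
E2: (p ∧ ¬q ∨ ¬s ∧ ¬s) ∧ q ∨ ¬q ∧ (p ∧ ¬q ∨ ¬s)
    = (p ∧ ¬q ∨ ¬s) ∧ q ∨ ¬q ∧ (p ∧ ¬q ∨ ¬s)   [idempotence]
    = p ∧ ¬q ∨ ¬s   [distribution]
These differ: at p=0, q=0, s=1, t=0, E1 = 1 but E2 = 0.

No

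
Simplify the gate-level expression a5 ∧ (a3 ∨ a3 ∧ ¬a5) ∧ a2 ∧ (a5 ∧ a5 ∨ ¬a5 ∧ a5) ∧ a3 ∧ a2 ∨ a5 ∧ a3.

a5 ∧ (a3 ∨ a3 ∧ ¬a5) ∧ a2 ∧ (a5 ∧ a5 ∨ ¬a5 ∧ a5) ∧ a3 ∧ a2 ∨ a5 ∧ a3
= a5 ∧ (a3 ∨ a3 ∧ ¬a5) ∧ a2 ∧ a5 ∧ a3 ∧ a2 ∨ a5 ∧ a3
= a5 ∧ a3 ∧ a2 ∧ a5 ∧ a3 ∧ a2 ∨ a5 ∧ a3
= a5 ∧ a3 ∧ a2 ∨ a5 ∧ a3
= a5 ∧ a3

a5 ∧ a3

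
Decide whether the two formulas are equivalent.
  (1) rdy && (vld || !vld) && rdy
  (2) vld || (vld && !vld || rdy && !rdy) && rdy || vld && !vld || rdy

E1: rdy && (vld || !vld) && rdy
    = rdy && rdy   [complement / identity]
    = rdy   [idempotence]
E2: vld || (vld && !vld || rdy && !rdy) && rdy || vld && !vld || rdy
    = vld || vld && !vld && rdy || vld && !vld || rdy   [complement / identity]
    = vld || vld && !vld || rdy   [absorption]
    = vld || rdy   [complement / identity]
These differ: at rdy=0, vld=1, E1 = 0 but E2 = 1.

No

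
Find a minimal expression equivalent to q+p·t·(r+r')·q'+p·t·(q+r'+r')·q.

q+p·t

q+p·t·(r+r')·q'+p·t·(q+r'+r')·q
= q+p·t·(r+r')·q'+p·t·(q+r')·q   — idempotence
= q+p·t·(r+r')·q'+p·t·q   — absorption
= q+p·t·q'+p·t·q   — complement / identity
= q+p·t   — distribution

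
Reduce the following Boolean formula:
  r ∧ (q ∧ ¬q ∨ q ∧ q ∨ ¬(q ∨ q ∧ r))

r ∧ (q ∧ ¬q ∨ q ∧ q ∨ ¬(q ∨ q ∧ r))
= r ∧ (q ∨ ¬(q ∨ q ∧ r))   [distribution]
= r ∧ (q ∨ ¬q)   [absorption]
= r   [complement / identity]

r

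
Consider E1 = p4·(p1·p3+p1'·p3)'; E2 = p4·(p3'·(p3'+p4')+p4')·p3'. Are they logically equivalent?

Yes

E1: p4·(p1·p3+p1'·p3)'
    = p4·p3'   (distribution)
E2: p4·(p3'·(p3'+p4')+p4')·p3'
    = p4·(p3'+p4')·p3'   (absorption)
    = p4·p3'   (absorption)
Both reduce to p4·p3', so they are equivalent.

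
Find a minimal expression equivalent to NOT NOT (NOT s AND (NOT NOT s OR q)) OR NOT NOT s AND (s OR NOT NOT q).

NOT NOT (NOT s AND (NOT NOT s OR q)) OR NOT NOT s AND (s OR NOT NOT q)
= NOT s AND (NOT NOT s OR q) OR NOT NOT s AND (s OR NOT NOT q)   — double negation
= NOT s AND (NOT NOT s OR q) OR NOT NOT s AND (s OR q)   — double negation
= NOT s AND (s OR q) OR NOT NOT s AND (s OR q)   — double negation
= NOT s AND (s OR q) OR s AND (s OR q)   — double negation
= s OR q   — distribution

s OR q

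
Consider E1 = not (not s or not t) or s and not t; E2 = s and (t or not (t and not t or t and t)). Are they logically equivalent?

E1: not (not s or not t) or s and not t
    = s and t or s and not t
    = s
E2: s and (t or not (t and not t or t and t))
    = s and (t or not t)
    = s
Both reduce to s, so they are equivalent.

Yes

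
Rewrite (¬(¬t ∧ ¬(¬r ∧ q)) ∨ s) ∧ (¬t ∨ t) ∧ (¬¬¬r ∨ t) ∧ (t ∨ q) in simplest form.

(¬(¬t ∧ ¬(¬r ∧ q)) ∨ s) ∧ (¬t ∨ t) ∧ (¬¬¬r ∨ t) ∧ (t ∨ q)
= (¬(¬t ∧ ¬(¬r ∧ q)) ∨ s) ∧ (¬t ∨ t) ∧ (¬r ∨ t) ∧ (t ∨ q)   (double negation)
= (¬(¬t ∧ ¬(¬r ∧ q)) ∨ s) ∧ (¬t ∨ t) ∧ (t ∨ ¬r ∧ q)   (distribution)
= (t ∨ ¬r ∧ q ∨ s) ∧ (¬t ∨ t) ∧ (t ∨ ¬r ∧ q)   (De Morgan)
= (t ∨ ¬r ∧ q ∨ s) ∧ (t ∨ ¬r ∧ q)   (complement / identity)
= t ∨ ¬r ∧ q   (absorption)

t ∨ ¬r ∧ q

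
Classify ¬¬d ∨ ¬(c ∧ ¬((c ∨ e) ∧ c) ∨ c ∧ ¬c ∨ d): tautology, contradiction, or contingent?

tautology

¬¬d ∨ ¬(c ∧ ¬((c ∨ e) ∧ c) ∨ c ∧ ¬c ∨ d)
= d ∨ ¬(c ∧ ¬((c ∨ e) ∧ c) ∨ c ∧ ¬c ∨ d)   — double negation
= d ∨ ¬(c ∧ ¬c ∨ c ∧ ¬c ∨ d)   — absorption
= d ∨ ¬(c ∧ ¬c ∨ d)   — idempotence
= d ∨ ¬d   — complement / identity
= True   — complement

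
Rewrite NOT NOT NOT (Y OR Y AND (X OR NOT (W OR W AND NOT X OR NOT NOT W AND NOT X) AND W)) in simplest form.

NOT NOT NOT (Y OR Y AND (X OR NOT (W OR W AND NOT X OR NOT NOT W AND NOT X) AND W))
= NOT NOT NOT (Y OR Y AND (X OR NOT (W OR W AND NOT X OR W AND NOT X) AND W))
= NOT NOT NOT (Y OR Y AND (X OR NOT (W OR W AND NOT X) AND W))
= NOT NOT NOT (Y OR Y AND (X OR NOT W AND W))
= NOT (Y OR Y AND (X OR NOT W AND W))
= NOT (Y OR Y AND X)
= NOT Y

NOT Y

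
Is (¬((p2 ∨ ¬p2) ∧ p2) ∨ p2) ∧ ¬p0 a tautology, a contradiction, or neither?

neither

(¬((p2 ∨ ¬p2) ∧ p2) ∨ p2) ∧ ¬p0
= (¬p2 ∨ p2) ∧ ¬p0   — complement / identity
= ¬p0   — complement / identity
This depends on p0, so it is not a constant.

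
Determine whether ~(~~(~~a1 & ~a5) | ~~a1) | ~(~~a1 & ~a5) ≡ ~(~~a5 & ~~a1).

E1: ~(~~(~~a1 & ~a5) | ~~a1) | ~(~~a1 & ~a5)
    = ~(~~a1 & ~a5) & ~a1 | ~(~~a1 & ~a5)
    = ~(~~a1 & ~a5)
    = ~a1 | a5
E2: ~(~~a5 & ~~a1)
    = ~a5 | ~a1
These differ: at a1=1, a5=0, E1 = 0 but E2 = 1.

No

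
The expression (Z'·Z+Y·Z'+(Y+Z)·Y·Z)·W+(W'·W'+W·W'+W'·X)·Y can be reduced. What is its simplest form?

Y

(Z'·Z+Y·Z'+(Y+Z)·Y·Z)·W+(W'·W'+W·W'+W'·X)·Y
= (Z'·Z+Y·Z'+Y·Z)·W+(W'·W'+W·W'+W'·X)·Y
= (Z'·Z+Y·Z'+Y·Z)·W+(W'+W'·X)·Y
= (Z'·Z+Y·Z'+Y·Z)·W+W'·Y
= (Z'·Z+Y)·W+W'·Y
= Y·W+W'·Y
= Y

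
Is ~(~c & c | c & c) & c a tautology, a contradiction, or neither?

~(~c & c | c & c) & c
= ~c & c
= 0

contradiction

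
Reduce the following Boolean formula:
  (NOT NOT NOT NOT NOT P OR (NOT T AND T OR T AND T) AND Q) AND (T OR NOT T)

NOT P OR T AND Q

(NOT NOT NOT NOT NOT P OR (NOT T AND T OR T AND T) AND Q) AND (T OR NOT T)
= (NOT NOT NOT NOT NOT P OR T AND Q) AND (T OR NOT T)   (distribution)
= (NOT NOT NOT P OR T AND Q) AND (T OR NOT T)   (double negation)
= (NOT P OR T AND Q) AND (T OR NOT T)   (double negation)
= NOT P OR T AND Q   (complement / identity)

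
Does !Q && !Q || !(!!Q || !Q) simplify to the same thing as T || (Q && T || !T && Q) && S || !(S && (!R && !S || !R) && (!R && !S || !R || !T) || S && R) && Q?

No

E1: !Q && !Q || !(!!Q || !Q)
    = !Q && !Q || !Q && Q   — De Morgan
    = !Q   — distribution
E2: T || (Q && T || !T && Q) && S || !(S && (!R && !S || !R) && (!R && !S || !R || !T) || S && R) && Q
    = T || (Q && T || !T && Q) && S || !(S && (!R && !S || !R) || S && R) && Q   — absorption
    = T || (Q && T || !T && Q) && S || !(S && !R || S && R) && Q   — absorption
    = T || (Q && T || !T && Q) && S || !S && Q   — distribution
    = T || Q && S || !S && Q   — distribution
    = T || Q   — distribution
These differ: at Q=0, R=0, S=0, T=0, E1 = 1 but E2 = 0.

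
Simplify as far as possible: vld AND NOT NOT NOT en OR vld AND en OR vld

vld AND NOT NOT NOT en OR vld AND en OR vld
= vld AND NOT en OR vld AND en OR vld   — double negation
= vld AND NOT en OR vld   — absorption
= vld   — absorption

vld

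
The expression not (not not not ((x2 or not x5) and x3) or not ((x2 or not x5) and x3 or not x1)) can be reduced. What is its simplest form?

not (not not not ((x2 or not x5) and x3) or not ((x2 or not x5) and x3 or not x1))
= not not ((x2 or not x5) and x3) and ((x2 or not x5) and x3 or not x1)   (De Morgan)
= (x2 or not x5) and x3 and ((x2 or not x5) and x3 or not x1)   (double negation)
= (x2 or not x5) and x3   (absorption)

(x2 or not x5) and x3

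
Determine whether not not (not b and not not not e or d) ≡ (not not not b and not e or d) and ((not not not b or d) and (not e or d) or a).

E1: not not (not b and not not not e or d)
    = not not (not b and not e or d)   [double negation]
    = not b and not e or d   [double negation]
E2: (not not not b and not e or d) and ((not not not b or d) and (not e or d) or a)
    = (not not not b and not e or d) and (not not not b and not e or d or a)   [distribution]
    = not not not b and not e or d   [absorption]
    = not b and not e or d   [double negation]
Both reduce to not b and not e or d, so they are equivalent.

Yes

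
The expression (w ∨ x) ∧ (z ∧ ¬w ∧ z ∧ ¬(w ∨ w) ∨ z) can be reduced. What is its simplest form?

(w ∨ x) ∧ (z ∧ ¬w ∧ z ∧ ¬(w ∨ w) ∨ z)
= (w ∨ x) ∧ (z ∧ ¬w ∧ z ∧ ¬w ∨ z)   (idempotence)
= (w ∨ x) ∧ (z ∧ ¬w ∨ z)   (idempotence)
= (w ∨ x) ∧ z   (absorption)

(w ∨ x) ∧ z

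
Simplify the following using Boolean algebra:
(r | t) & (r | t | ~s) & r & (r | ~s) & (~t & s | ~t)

r & ~t

(r | t) & (r | t | ~s) & r & (r | ~s) & (~t & s | ~t)
= (r | t) & r & (r | ~s) & (~t & s | ~t)   [absorption]
= (r | t) & r & (r | ~s) & ~t   [absorption]
= (r | t) & r & ~t   [absorption]
= r & ~t   [absorption]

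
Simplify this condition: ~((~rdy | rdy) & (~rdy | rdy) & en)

~en

~((~rdy | rdy) & (~rdy | rdy) & en)
= ~((~rdy | rdy) & en)
= ~en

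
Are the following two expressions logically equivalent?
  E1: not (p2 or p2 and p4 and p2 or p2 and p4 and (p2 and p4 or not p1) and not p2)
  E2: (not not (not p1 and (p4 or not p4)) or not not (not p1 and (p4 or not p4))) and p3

No

E1: not (p2 or p2 and p4 and p2 or p2 and p4 and (p2 and p4 or not p1) and not p2)
    = not (p2 or p2 and p4 and p2 or p2 and p4 and not p2)   — absorption
    = not (p2 or p2 and p4)   — distribution
    = not p2   — absorption
E2: (not not (not p1 and (p4 or not p4)) or not not (not p1 and (p4 or not p4))) and p3
    = not not (not p1 and (p4 or not p4)) and p3   — idempotence
    = not not not p1 and p3   — complement / identity
    = not p1 and p3   — double negation
These differ: at p1=0, p2=1, p3=1, p4=0, E1 = 0 but E2 = 1.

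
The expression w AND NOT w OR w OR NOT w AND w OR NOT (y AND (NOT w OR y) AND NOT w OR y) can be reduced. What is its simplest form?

w OR NOT y

w AND NOT w OR w OR NOT w AND w OR NOT (y AND (NOT w OR y) AND NOT w OR y)
= w AND NOT w OR w OR NOT (y AND (NOT w OR y) AND NOT w OR y)   [complement / identity]
= w AND NOT w OR w OR NOT (y AND NOT w OR y)   [absorption]
= w AND NOT w OR w OR NOT y   [absorption]
= w OR NOT y   [complement / identity]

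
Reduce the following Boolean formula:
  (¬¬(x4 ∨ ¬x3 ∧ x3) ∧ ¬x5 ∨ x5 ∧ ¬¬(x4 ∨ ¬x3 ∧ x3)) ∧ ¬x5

x4 ∧ ¬x5

(¬¬(x4 ∨ ¬x3 ∧ x3) ∧ ¬x5 ∨ x5 ∧ ¬¬(x4 ∨ ¬x3 ∧ x3)) ∧ ¬x5
= ¬¬(x4 ∨ ¬x3 ∧ x3) ∧ ¬x5
= (x4 ∨ ¬x3 ∧ x3) ∧ ¬x5
= x4 ∧ ¬x5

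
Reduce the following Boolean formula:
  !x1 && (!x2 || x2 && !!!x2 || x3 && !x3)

!x1 && !x2

!x1 && (!x2 || x2 && !!!x2 || x3 && !x3)
= !x1 && (!x2 || x2 && !x2 || x3 && !x3)   (double negation)
= !x1 && (!x2 || x3 && !x3)   (complement / identity)
= !x1 && !x2   (complement / identity)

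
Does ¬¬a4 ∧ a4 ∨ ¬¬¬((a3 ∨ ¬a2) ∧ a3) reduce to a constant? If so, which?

no

¬¬a4 ∧ a4 ∨ ¬¬¬((a3 ∨ ¬a2) ∧ a3)
= a4 ∧ a4 ∨ ¬¬¬((a3 ∨ ¬a2) ∧ a3)   — double negation
= a4 ∧ a4 ∨ ¬¬¬a3   — absorption
= a4 ∧ a4 ∨ ¬a3   — double negation
= a4 ∨ ¬a3   — idempotence
This depends on a3, a4, so it is not a constant.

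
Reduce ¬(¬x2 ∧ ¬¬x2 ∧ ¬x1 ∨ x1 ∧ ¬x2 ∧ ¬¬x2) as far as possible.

¬(¬x2 ∧ ¬¬x2 ∧ ¬x1 ∨ x1 ∧ ¬x2 ∧ ¬¬x2)
= ¬(¬x2 ∧ ¬¬x2)   (distribution)
= x2 ∨ ¬x2   (De Morgan)
= True   (complement)

True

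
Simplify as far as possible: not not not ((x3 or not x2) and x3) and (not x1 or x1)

not not not ((x3 or not x2) and x3) and (not x1 or x1)
= not not not x3 and (not x1 or x1)
= not not not x3
= not x3

not x3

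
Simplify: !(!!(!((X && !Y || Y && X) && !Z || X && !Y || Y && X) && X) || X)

!(!!(!((X && !Y || Y && X) && !Z || X && !Y || Y && X) && X) || X)
= !(!!(!(X && !Y || Y && X) && X) || X)   — absorption
= !(!(X && !Y || Y && X) && X || X)   — double negation
= !(!X && X || X)   — distribution
= !X   — complement / identity

!X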